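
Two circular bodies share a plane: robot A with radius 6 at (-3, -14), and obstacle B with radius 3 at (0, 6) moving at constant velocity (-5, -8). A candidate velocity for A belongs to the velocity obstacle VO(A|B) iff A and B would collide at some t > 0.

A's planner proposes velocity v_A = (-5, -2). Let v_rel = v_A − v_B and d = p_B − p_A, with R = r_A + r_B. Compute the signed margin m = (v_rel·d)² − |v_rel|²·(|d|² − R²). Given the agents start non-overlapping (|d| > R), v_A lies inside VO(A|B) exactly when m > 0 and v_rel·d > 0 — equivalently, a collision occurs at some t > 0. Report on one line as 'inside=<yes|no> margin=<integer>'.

d = (3, 20),  |d|² = 409;  R = 6+3 = 9,  c = 409−9² = 328
v_rel = (0, 6),  |v_rel|² = 36;  v_rel·d = (0)·(3) + (6)·(20) = 120
36·t² − 240·t + 328 = 0  ⇒  m = 120² − 36·328 = 2592
m = 2592 > 0,  v_rel·d = 120 > 0  ⇒  inside

inside=yes margin=2592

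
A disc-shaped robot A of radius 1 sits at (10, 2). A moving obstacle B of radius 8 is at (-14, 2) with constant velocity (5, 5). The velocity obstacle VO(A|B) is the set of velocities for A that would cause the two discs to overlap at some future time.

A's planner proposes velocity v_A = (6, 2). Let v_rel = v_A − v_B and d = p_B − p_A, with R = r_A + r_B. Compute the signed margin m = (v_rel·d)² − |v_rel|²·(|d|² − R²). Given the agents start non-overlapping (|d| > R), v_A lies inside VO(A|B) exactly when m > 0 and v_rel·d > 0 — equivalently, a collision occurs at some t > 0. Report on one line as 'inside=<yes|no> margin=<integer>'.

d = (-24, 0),  |d|² = 576;  R = 1+8 = 9,  c = 576−9² = 495
v_rel = (1, -3),  |v_rel|² = 10;  v_rel·d = (1)·(-24) + (-3)·(0) = -24
10·t² + 48·t + 495 = 0  ⇒  m = (-24)² − 10·495 = -4374
m = -4374 < 0,  v_rel·d = -24 < 0  ⇒  outside

inside=no margin=-4374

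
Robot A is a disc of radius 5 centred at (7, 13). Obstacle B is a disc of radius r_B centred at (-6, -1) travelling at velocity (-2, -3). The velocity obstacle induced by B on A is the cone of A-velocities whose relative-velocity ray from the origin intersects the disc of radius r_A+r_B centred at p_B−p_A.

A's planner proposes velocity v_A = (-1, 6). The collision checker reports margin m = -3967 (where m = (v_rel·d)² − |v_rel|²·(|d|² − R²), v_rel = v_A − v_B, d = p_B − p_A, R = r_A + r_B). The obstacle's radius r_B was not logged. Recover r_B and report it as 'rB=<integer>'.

m = -3967
d = (-13, -14);  v_rel = (1, 9),  |v_rel|² = 82
v_rel×d = (1)·(-14) − (9)·(-13) = 103
since m = R²·82 − 103²:  R² = (10609 + -3967) / 82 = 81
R = √81 = 9  ⇒  r_B = 9 − 5 = 4

rB=4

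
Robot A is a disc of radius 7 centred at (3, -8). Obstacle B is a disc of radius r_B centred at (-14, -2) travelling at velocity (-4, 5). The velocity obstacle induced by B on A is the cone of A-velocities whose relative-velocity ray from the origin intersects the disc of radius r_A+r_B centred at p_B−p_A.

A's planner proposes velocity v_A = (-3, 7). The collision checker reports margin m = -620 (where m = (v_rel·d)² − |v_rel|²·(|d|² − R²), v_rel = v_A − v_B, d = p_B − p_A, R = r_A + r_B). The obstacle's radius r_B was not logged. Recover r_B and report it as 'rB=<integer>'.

m = -620
d = (-17, 6);  v_rel = (1, 2),  |v_rel|² = 5
v_rel×d = (1)·(6) − (2)·(-17) = 40
since m = R²·5 − 40²:  R² = (1600 + -620) / 5 = 196
R = √196 = 14  ⇒  r_B = 14 − 7 = 7

rB=7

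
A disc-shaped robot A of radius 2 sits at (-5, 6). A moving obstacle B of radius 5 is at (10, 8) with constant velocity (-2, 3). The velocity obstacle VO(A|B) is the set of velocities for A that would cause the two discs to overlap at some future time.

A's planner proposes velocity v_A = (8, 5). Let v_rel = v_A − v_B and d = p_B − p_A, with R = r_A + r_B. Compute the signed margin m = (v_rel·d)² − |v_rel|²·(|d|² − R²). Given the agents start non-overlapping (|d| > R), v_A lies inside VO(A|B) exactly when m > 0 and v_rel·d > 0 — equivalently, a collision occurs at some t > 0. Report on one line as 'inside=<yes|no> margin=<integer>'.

d = (15, 2),  |d|² = 229;  R = 2+5 = 7,  c = 229−7² = 180
v_rel = (10, 2),  |v_rel|² = 104;  v_rel·d = (10)·(15) + (2)·(2) = 154
104·t² − 308·t + 180 = 0  ⇒  m = 154² − 104·180 = 4996
m = 4996 > 0,  v_rel·d = 154 > 0  ⇒  inside

inside=yes margin=4996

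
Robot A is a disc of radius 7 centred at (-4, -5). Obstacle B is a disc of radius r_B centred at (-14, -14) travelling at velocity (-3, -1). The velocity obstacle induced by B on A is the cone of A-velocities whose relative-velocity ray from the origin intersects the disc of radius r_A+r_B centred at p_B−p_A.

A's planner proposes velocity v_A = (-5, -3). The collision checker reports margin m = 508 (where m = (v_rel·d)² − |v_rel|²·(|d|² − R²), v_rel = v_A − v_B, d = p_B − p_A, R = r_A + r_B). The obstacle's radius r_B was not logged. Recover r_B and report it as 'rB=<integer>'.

m = 508
d = (-10, -9);  v_rel = (-2, -2),  |v_rel|² = 8
v_rel×d = (-2)·(-9) − (-2)·(-10) = -2
since m = R²·8 − (-2)²:  R² = (4 + 508) / 8 = 64
R = √64 = 8  ⇒  r_B = 8 − 7 = 1

rB=1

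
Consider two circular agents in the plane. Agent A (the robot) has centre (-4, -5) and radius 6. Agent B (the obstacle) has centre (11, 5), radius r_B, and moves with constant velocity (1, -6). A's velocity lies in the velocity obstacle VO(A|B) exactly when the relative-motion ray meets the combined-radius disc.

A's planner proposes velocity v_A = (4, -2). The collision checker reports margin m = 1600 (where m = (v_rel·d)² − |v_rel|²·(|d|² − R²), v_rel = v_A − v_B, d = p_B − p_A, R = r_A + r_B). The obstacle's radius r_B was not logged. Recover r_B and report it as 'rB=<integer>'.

m = 1600
d = (15, 10);  v_rel = (3, 4),  |v_rel|² = 25
v_rel×d = (3)·(10) − (4)·(15) = -30
since m = R²·25 − (-30)²:  R² = (900 + 1600) / 25 = 100
R = √100 = 10  ⇒  r_B = 10 − 6 = 4

rB=4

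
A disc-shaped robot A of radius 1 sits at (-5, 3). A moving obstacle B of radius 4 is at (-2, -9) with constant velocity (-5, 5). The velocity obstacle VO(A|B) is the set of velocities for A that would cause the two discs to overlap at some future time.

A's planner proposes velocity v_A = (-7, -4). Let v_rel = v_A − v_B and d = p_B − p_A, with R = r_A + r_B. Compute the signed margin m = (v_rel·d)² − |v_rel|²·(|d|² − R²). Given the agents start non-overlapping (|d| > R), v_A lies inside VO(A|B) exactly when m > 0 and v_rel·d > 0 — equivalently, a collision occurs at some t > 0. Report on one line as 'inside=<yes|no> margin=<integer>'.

d = (3, -12),  |d|² = 153;  R = 1+4 = 5,  c = 153−5² = 128
v_rel = (-2, -9),  |v_rel|² = 85;  v_rel·d = (-2)·(3) + (-9)·(-12) = 102
85·t² − 204·t + 128 = 0  ⇒  m = 102² − 85·128 = -476
m = -476 < 0,  v_rel·d = 102 > 0  ⇒  outside

inside=no margin=-476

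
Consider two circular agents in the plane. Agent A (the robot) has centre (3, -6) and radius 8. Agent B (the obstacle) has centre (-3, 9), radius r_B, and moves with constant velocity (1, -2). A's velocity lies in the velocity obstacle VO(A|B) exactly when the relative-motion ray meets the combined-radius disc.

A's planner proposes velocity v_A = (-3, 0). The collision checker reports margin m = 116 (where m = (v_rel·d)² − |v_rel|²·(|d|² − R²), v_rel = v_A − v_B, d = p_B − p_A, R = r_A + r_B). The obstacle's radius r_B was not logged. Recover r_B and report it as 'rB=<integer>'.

m = 116
d = (-6, 15);  v_rel = (-4, 2),  |v_rel|² = 20
v_rel×d = (-4)·(15) − (2)·(-6) = -48
since m = R²·20 − (-48)²:  R² = (2304 + 116) / 20 = 121
R = √121 = 11  ⇒  r_B = 11 − 8 = 3

rB=3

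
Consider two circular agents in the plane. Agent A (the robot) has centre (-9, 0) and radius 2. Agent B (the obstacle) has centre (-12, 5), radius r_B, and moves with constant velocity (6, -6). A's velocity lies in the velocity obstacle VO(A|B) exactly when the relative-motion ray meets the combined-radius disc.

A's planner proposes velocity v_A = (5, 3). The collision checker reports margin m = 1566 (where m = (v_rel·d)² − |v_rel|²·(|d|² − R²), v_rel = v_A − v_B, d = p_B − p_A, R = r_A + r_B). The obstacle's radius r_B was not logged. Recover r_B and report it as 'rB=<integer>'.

m = 1566
d = (-3, 5);  v_rel = (-1, 9),  |v_rel|² = 82
v_rel×d = (-1)·(5) − (9)·(-3) = 22
since m = R²·82 − 22²:  R² = (484 + 1566) / 82 = 25
R = √25 = 5  ⇒  r_B = 5 − 2 = 3

rB=3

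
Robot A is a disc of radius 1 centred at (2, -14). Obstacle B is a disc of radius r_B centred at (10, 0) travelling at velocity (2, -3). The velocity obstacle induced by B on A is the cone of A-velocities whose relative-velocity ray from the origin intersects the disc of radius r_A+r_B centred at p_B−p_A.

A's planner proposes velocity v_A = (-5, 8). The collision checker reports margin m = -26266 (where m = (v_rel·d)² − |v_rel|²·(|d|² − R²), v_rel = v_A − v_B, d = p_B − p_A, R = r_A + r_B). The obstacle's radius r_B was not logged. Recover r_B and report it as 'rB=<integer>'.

m = -26266
d = (8, 14);  v_rel = (-7, 11),  |v_rel|² = 170
v_rel×d = (-7)·(14) − (11)·(8) = -186
since m = R²·170 − (-186)²:  R² = (34596 + -26266) / 170 = 49
R = √49 = 7  ⇒  r_B = 7 − 1 = 6

rB=6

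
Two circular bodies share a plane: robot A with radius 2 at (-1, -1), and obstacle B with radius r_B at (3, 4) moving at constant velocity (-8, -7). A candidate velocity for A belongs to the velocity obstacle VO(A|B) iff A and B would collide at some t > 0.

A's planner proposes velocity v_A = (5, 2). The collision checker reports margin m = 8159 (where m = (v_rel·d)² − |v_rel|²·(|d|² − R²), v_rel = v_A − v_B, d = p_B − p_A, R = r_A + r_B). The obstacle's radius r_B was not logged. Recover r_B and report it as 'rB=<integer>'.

m = 8159
d = (4, 5);  v_rel = (13, 9),  |v_rel|² = 250
v_rel×d = (13)·(5) − (9)·(4) = 29
since m = R²·250 − 29²:  R² = (841 + 8159) / 250 = 36
R = √36 = 6  ⇒  r_B = 6 − 2 = 4

rB=4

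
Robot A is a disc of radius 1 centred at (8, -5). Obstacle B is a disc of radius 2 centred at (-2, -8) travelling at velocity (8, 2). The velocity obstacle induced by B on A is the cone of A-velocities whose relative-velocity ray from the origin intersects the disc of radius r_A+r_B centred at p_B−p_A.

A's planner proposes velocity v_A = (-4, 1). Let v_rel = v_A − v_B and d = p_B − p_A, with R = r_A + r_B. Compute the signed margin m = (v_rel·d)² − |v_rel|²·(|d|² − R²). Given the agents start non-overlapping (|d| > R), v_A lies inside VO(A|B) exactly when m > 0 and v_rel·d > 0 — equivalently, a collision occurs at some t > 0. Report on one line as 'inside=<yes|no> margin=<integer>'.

d = (-10, -3),  |d|² = 109;  R = 1+2 = 3,  c = 109−3² = 100
v_rel = (-12, -1),  |v_rel|² = 145;  v_rel·d = (-12)·(-10) + (-1)·(-3) = 123
145·t² − 246·t + 100 = 0  ⇒  m = 123² − 145·100 = 629
m = 629 > 0,  v_rel·d = 123 > 0  ⇒  inside

inside=yes margin=629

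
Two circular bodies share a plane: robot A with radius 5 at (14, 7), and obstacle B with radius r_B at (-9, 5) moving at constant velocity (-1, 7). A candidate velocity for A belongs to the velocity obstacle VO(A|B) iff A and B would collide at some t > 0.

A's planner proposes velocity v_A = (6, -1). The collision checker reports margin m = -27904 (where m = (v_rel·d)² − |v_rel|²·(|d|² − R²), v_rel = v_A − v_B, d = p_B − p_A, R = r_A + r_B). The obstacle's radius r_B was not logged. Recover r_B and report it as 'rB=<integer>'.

m = -27904
d = (-23, -2);  v_rel = (7, -8),  |v_rel|² = 113
v_rel×d = (7)·(-2) − (-8)·(-23) = -198
since m = R²·113 − (-198)²:  R² = (39204 + -27904) / 113 = 100
R = √100 = 10  ⇒  r_B = 10 − 5 = 5

rB=5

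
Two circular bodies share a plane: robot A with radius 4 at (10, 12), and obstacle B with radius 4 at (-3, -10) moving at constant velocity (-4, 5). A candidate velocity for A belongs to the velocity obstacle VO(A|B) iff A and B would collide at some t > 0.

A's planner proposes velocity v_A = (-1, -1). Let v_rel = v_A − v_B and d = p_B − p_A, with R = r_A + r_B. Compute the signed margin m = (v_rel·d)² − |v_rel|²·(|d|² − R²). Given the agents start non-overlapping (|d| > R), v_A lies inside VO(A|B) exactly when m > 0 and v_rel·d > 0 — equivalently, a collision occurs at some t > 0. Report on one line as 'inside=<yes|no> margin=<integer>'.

d = (-13, -22),  |d|² = 653;  R = 4+4 = 8,  c = 653−8² = 589
v_rel = (3, -6),  |v_rel|² = 45;  v_rel·d = (3)·(-13) + (-6)·(-22) = 93
45·t² − 186·t + 589 = 0  ⇒  m = 93² − 45·589 = -17856
m = -17856 < 0,  v_rel·d = 93 > 0  ⇒  outside

inside=no margin=-17856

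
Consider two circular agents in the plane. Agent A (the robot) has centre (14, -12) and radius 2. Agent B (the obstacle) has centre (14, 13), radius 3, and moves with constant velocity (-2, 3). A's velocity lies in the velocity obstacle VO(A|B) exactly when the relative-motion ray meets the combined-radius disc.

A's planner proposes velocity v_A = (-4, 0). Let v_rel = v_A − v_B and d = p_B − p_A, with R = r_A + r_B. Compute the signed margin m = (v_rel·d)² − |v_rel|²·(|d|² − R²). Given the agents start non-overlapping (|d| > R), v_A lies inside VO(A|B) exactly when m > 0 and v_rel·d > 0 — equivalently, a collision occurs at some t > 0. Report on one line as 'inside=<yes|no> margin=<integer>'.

d = (0, 25),  |d|² = 625;  R = 2+3 = 5,  c = 625−5² = 600
v_rel = (-2, -3),  |v_rel|² = 13;  v_rel·d = (-2)·(0) + (-3)·(25) = -75
13·t² + 150·t + 600 = 0  ⇒  m = (-75)² − 13·600 = -2175
m = -2175 < 0,  v_rel·d = -75 < 0  ⇒  outside

inside=no margin=-2175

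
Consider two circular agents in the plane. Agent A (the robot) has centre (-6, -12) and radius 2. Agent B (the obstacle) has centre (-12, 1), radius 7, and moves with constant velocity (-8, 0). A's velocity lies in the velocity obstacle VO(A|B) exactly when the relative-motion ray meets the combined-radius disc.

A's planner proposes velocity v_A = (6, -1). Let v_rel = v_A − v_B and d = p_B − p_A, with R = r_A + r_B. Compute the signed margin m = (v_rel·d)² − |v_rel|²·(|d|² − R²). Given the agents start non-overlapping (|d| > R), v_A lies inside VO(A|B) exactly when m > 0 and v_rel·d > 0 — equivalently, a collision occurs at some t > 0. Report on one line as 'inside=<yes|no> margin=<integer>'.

d = (-6, 13),  |d|² = 205;  R = 2+7 = 9,  c = 205−9² = 124
v_rel = (14, -1),  |v_rel|² = 197;  v_rel·d = (14)·(-6) + (-1)·(13) = -97
197·t² + 194·t + 124 = 0  ⇒  m = (-97)² − 197·124 = -15019
m = -15019 < 0,  v_rel·d = -97 < 0  ⇒  outside

inside=no margin=-15019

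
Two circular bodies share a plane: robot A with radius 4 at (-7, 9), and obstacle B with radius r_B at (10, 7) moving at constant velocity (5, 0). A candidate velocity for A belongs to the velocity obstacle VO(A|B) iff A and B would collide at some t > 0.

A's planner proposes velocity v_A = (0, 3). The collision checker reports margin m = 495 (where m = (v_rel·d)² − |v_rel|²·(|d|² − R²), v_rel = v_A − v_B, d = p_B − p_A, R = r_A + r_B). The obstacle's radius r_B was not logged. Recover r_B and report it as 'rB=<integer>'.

m = 495
d = (17, -2);  v_rel = (-5, 3),  |v_rel|² = 34
v_rel×d = (-5)·(-2) − (3)·(17) = -41
since m = R²·34 − (-41)²:  R² = (1681 + 495) / 34 = 64
R = √64 = 8  ⇒  r_B = 8 − 4 = 4

rB=4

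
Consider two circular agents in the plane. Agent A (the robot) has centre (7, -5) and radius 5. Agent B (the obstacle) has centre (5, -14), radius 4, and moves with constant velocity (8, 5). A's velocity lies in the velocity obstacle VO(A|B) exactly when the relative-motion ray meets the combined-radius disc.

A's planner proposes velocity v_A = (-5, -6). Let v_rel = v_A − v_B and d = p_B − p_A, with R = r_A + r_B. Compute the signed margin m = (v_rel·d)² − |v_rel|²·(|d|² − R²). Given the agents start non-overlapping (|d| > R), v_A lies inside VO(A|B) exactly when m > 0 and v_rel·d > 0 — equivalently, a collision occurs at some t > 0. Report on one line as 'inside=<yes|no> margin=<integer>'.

d = (-2, -9),  |d|² = 85;  R = 5+4 = 9,  c = 85−9² = 4
v_rel = (-13, -11),  |v_rel|² = 290;  v_rel·d = (-13)·(-2) + (-11)·(-9) = 125
290·t² − 250·t + 4 = 0  ⇒  m = 125² − 290·4 = 14465
m = 14465 > 0,  v_rel·d = 125 > 0  ⇒  inside

inside=yes margin=14465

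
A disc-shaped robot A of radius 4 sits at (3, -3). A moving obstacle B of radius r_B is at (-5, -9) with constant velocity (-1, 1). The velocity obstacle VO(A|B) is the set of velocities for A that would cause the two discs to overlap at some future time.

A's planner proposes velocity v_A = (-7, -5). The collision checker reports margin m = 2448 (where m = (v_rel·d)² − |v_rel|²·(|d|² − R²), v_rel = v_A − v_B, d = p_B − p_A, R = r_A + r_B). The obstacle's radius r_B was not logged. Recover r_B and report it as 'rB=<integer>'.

m = 2448
d = (-8, -6);  v_rel = (-6, -6),  |v_rel|² = 72
v_rel×d = (-6)·(-6) − (-6)·(-8) = -12
since m = R²·72 − (-12)²:  R² = (144 + 2448) / 72 = 36
R = √36 = 6  ⇒  r_B = 6 − 4 = 2

rB=2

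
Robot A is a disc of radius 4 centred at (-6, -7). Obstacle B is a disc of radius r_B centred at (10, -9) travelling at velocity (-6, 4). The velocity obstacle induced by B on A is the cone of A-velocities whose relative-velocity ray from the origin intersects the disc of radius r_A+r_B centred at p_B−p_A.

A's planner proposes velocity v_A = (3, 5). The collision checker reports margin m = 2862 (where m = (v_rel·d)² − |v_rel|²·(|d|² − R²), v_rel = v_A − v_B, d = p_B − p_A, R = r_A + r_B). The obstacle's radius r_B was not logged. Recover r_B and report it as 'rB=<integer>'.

m = 2862
d = (16, -2);  v_rel = (9, 1),  |v_rel|² = 82
v_rel×d = (9)·(-2) − (1)·(16) = -34
since m = R²·82 − (-34)²:  R² = (1156 + 2862) / 82 = 49
R = √49 = 7  ⇒  r_B = 7 − 4 = 3

rB=3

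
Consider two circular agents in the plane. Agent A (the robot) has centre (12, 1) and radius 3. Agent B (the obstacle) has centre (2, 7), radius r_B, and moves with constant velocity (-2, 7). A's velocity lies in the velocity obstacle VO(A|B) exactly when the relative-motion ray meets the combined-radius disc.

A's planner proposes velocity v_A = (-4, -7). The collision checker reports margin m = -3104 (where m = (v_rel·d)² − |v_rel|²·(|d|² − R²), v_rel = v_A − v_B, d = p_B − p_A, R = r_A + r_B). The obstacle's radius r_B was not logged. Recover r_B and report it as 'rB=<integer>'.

m = -3104
d = (-10, 6);  v_rel = (-2, -14),  |v_rel|² = 200
v_rel×d = (-2)·(6) − (-14)·(-10) = -152
since m = R²·200 − (-152)²:  R² = (23104 + -3104) / 200 = 100
R = √100 = 10  ⇒  r_B = 10 − 3 = 7

rB=7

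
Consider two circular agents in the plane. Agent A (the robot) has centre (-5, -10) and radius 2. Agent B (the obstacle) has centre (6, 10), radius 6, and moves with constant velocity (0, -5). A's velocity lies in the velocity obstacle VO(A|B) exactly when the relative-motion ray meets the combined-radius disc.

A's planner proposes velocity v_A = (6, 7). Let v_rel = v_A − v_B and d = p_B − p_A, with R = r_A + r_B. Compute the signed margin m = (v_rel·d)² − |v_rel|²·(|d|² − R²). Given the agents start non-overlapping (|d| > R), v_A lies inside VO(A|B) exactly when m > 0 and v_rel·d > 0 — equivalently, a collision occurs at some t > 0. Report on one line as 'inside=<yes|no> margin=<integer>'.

d = (11, 20),  |d|² = 521;  R = 2+6 = 8,  c = 521−8² = 457
v_rel = (6, 12),  |v_rel|² = 180;  v_rel·d = (6)·(11) + (12)·(20) = 306
180·t² − 612·t + 457 = 0  ⇒  m = 306² − 180·457 = 11376
m = 11376 > 0,  v_rel·d = 306 > 0  ⇒  inside

inside=yes margin=11376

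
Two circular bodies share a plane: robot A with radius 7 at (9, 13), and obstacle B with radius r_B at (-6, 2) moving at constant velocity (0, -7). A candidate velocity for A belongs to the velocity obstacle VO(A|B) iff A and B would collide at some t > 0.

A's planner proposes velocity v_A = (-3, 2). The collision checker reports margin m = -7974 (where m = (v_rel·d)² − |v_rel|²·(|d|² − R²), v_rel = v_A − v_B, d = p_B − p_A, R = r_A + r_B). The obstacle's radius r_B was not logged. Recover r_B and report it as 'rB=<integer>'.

m = -7974
d = (-15, -11);  v_rel = (-3, 9),  |v_rel|² = 90
v_rel×d = (-3)·(-11) − (9)·(-15) = 168
since m = R²·90 − 168²:  R² = (28224 + -7974) / 90 = 225
R = √225 = 15  ⇒  r_B = 15 − 7 = 8

rB=8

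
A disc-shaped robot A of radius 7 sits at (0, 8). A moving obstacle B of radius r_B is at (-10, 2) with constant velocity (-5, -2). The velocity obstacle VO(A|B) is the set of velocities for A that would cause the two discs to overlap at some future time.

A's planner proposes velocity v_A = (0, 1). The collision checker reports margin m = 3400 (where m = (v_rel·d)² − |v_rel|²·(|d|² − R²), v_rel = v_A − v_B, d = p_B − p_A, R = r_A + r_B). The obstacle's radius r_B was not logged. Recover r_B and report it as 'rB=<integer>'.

m = 3400
d = (-10, -6);  v_rel = (5, 3),  |v_rel|² = 34
v_rel×d = (5)·(-6) − (3)·(-10) = 0
since m = R²·34 − 0²:  R² = (0 + 3400) / 34 = 100
R = √100 = 10  ⇒  r_B = 10 − 7 = 3

rB=3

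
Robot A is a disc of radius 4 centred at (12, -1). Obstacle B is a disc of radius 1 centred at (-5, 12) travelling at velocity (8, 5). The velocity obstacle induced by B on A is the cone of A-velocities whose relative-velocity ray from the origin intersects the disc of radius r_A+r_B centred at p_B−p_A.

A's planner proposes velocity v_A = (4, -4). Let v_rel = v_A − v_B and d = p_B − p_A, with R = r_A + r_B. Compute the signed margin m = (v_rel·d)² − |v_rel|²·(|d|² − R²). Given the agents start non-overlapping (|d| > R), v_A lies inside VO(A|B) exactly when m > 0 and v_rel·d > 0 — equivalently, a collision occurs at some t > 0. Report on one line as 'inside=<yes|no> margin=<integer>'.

d = (-17, 13),  |d|² = 458;  R = 4+1 = 5,  c = 458−5² = 433
v_rel = (-4, -9),  |v_rel|² = 97;  v_rel·d = (-4)·(-17) + (-9)·(13) = -49
97·t² + 98·t + 433 = 0  ⇒  m = (-49)² − 97·433 = -39600
m = -39600 < 0,  v_rel·d = -49 < 0  ⇒  outside

inside=no margin=-39600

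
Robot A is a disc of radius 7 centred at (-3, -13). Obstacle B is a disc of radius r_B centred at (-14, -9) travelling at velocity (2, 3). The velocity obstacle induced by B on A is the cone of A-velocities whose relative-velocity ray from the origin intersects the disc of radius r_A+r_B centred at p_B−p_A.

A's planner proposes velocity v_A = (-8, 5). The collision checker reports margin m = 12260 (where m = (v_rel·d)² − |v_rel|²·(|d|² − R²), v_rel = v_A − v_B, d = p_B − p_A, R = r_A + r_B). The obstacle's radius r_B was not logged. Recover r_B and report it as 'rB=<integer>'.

m = 12260
d = (-11, 4);  v_rel = (-10, 2),  |v_rel|² = 104
v_rel×d = (-10)·(4) − (2)·(-11) = -18
since m = R²·104 − (-18)²:  R² = (324 + 12260) / 104 = 121
R = √121 = 11  ⇒  r_B = 11 − 7 = 4

rB=4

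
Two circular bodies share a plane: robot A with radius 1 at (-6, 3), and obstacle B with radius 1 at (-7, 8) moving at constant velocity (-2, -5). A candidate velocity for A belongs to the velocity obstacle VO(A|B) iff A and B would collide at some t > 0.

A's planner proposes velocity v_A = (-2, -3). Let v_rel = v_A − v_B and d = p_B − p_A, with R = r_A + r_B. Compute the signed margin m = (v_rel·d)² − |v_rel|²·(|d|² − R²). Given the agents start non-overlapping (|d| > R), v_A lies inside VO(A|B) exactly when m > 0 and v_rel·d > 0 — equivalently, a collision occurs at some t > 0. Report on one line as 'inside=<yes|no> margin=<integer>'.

d = (-1, 5),  |d|² = 26;  R = 1+1 = 2,  c = 26−2² = 22
v_rel = (0, 2),  |v_rel|² = 4;  v_rel·d = (0)·(-1) + (2)·(5) = 10
4·t² − 20·t + 22 = 0  ⇒  m = 10² − 4·22 = 12
m = 12 > 0,  v_rel·d = 10 > 0  ⇒  inside

inside=yes margin=12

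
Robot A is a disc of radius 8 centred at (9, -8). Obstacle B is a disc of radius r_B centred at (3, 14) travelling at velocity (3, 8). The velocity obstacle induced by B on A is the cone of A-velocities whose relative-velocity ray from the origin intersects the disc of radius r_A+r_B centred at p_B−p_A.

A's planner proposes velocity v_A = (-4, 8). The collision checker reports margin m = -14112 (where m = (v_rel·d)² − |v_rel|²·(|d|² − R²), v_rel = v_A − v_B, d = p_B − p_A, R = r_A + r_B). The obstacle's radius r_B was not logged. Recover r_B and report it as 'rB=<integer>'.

m = -14112
d = (-6, 22);  v_rel = (-7, 0),  |v_rel|² = 49
v_rel×d = (-7)·(22) − (0)·(-6) = -154
since m = R²·49 − (-154)²:  R² = (23716 + -14112) / 49 = 196
R = √196 = 14  ⇒  r_B = 14 − 8 = 6

rB=6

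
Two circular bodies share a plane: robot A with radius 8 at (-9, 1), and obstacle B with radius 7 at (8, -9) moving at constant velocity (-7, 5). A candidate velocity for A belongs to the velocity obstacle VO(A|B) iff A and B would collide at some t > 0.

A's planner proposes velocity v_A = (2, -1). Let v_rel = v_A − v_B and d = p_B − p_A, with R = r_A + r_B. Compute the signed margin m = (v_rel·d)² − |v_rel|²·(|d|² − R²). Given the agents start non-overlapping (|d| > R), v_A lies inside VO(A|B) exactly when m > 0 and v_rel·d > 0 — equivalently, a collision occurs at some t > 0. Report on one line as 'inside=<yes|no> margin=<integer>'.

d = (17, -10),  |d|² = 389;  R = 8+7 = 15,  c = 389−15² = 164
v_rel = (9, -6),  |v_rel|² = 117;  v_rel·d = (9)·(17) + (-6)·(-10) = 213
117·t² − 426·t + 164 = 0  ⇒  m = 213² − 117·164 = 26181
m = 26181 > 0,  v_rel·d = 213 > 0  ⇒  inside

inside=yes margin=26181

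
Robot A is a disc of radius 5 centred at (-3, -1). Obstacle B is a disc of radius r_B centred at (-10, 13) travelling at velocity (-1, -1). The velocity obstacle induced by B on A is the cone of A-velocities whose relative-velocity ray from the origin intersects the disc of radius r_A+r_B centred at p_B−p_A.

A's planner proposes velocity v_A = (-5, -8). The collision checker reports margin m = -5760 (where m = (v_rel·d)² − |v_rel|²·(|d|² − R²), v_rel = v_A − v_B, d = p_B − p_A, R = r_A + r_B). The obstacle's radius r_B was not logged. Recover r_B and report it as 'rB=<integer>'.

m = -5760
d = (-7, 14);  v_rel = (-4, -7),  |v_rel|² = 65
v_rel×d = (-4)·(14) − (-7)·(-7) = -105
since m = R²·65 − (-105)²:  R² = (11025 + -5760) / 65 = 81
R = √81 = 9  ⇒  r_B = 9 − 5 = 4

rB=4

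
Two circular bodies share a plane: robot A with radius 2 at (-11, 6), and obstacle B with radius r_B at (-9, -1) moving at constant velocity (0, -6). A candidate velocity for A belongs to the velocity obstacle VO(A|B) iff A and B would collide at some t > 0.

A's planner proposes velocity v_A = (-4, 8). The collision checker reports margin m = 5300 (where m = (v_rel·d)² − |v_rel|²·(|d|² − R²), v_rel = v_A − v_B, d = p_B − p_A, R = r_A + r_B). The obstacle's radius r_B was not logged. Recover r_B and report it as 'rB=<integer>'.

m = 5300
d = (2, -7);  v_rel = (-4, 14),  |v_rel|² = 212
v_rel×d = (-4)·(-7) − (14)·(2) = 0
since m = R²·212 − 0²:  R² = (0 + 5300) / 212 = 25
R = √25 = 5  ⇒  r_B = 5 − 2 = 3

rB=3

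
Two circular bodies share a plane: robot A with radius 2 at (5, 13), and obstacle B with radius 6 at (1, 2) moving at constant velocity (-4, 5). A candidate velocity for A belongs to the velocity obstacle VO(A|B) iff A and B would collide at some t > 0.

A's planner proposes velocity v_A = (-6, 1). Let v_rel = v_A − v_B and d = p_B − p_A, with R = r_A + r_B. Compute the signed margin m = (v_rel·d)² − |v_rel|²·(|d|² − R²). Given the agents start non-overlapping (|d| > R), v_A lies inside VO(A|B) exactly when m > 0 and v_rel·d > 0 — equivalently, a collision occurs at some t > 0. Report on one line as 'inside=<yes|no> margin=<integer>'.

d = (-4, -11),  |d|² = 137;  R = 2+6 = 8,  c = 137−8² = 73
v_rel = (-2, -4),  |v_rel|² = 20;  v_rel·d = (-2)·(-4) + (-4)·(-11) = 52
20·t² − 104·t + 73 = 0  ⇒  m = 52² − 20·73 = 1244
m = 1244 > 0,  v_rel·d = 52 > 0  ⇒  inside

inside=yes margin=1244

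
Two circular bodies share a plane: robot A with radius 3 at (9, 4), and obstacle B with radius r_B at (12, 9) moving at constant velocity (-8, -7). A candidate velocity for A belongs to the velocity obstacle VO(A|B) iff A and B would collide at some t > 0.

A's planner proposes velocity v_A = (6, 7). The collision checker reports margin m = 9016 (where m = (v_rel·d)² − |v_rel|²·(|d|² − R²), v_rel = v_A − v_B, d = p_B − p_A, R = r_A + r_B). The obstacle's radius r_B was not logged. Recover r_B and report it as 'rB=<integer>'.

m = 9016
d = (3, 5);  v_rel = (14, 14),  |v_rel|² = 392
v_rel×d = (14)·(5) − (14)·(3) = 28
since m = R²·392 − 28²:  R² = (784 + 9016) / 392 = 25
R = √25 = 5  ⇒  r_B = 5 − 3 = 2

rB=2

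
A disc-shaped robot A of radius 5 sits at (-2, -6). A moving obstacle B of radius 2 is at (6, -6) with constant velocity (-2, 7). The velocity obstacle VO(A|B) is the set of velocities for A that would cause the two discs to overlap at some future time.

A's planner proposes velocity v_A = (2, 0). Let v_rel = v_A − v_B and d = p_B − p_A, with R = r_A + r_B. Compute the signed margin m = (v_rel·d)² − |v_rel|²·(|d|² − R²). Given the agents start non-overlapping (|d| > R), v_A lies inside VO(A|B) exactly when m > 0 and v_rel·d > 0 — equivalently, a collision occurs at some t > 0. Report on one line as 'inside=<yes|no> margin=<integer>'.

d = (8, 0),  |d|² = 64;  R = 5+2 = 7,  c = 64−7² = 15
v_rel = (4, -7),  |v_rel|² = 65;  v_rel·d = (4)·(8) + (-7)·(0) = 32
65·t² − 64·t + 15 = 0  ⇒  m = 32² − 65·15 = 49
m = 49 > 0,  v_rel·d = 32 > 0  ⇒  inside

inside=yes margin=49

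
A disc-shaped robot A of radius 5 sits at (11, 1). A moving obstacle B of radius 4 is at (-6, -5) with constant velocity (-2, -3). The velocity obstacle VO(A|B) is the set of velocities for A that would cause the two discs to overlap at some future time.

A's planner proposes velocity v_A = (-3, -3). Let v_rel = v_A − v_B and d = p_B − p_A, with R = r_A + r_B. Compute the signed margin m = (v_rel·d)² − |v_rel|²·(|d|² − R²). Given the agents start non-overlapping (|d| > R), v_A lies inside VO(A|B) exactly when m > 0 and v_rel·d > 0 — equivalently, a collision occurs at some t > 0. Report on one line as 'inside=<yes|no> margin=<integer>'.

d = (-17, -6),  |d|² = 325;  R = 5+4 = 9,  c = 325−9² = 244
v_rel = (-1, 0),  |v_rel|² = 1;  v_rel·d = (-1)·(-17) + (0)·(-6) = 17
1·t² − 34·t + 244 = 0  ⇒  m = 17² − 1·244 = 45
m = 45 > 0,  v_rel·d = 17 > 0  ⇒  inside

inside=yes margin=45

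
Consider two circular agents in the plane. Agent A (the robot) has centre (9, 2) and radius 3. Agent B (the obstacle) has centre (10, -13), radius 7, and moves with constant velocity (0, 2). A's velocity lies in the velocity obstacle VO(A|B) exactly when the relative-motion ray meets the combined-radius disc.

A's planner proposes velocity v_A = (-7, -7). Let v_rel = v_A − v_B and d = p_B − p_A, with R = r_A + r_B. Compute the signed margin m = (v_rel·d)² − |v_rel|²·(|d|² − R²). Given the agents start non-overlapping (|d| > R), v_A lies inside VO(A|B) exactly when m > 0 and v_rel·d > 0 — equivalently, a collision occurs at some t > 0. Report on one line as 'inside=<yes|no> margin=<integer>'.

d = (1, -15),  |d|² = 226;  R = 3+7 = 10,  c = 226−10² = 126
v_rel = (-7, -9),  |v_rel|² = 130;  v_rel·d = (-7)·(1) + (-9)·(-15) = 128
130·t² − 256·t + 126 = 0  ⇒  m = 128² − 130·126 = 4
m = 4 > 0,  v_rel·d = 128 > 0  ⇒  inside

inside=yes margin=4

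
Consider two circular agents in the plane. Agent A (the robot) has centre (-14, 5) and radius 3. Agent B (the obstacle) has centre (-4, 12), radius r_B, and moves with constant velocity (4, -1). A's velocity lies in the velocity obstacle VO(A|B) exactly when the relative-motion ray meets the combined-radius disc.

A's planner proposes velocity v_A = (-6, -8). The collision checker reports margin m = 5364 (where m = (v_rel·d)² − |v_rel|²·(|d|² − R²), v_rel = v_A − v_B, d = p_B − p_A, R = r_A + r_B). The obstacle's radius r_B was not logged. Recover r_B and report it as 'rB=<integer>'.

m = 5364
d = (10, 7);  v_rel = (-10, -7),  |v_rel|² = 149
v_rel×d = (-10)·(7) − (-7)·(10) = 0
since m = R²·149 − 0²:  R² = (0 + 5364) / 149 = 36
R = √36 = 6  ⇒  r_B = 6 − 3 = 3

rB=3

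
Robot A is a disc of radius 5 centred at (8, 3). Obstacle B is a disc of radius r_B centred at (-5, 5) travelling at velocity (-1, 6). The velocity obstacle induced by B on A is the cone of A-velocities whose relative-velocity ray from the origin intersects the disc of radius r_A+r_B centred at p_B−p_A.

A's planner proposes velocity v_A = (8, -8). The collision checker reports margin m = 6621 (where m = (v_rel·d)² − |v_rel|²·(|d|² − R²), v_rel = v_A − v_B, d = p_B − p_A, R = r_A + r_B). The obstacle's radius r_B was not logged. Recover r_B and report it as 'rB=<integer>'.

m = 6621
d = (-13, 2);  v_rel = (9, -14),  |v_rel|² = 277
v_rel×d = (9)·(2) − (-14)·(-13) = -164
since m = R²·277 − (-164)²:  R² = (26896 + 6621) / 277 = 121
R = √121 = 11  ⇒  r_B = 11 − 5 = 6

rB=6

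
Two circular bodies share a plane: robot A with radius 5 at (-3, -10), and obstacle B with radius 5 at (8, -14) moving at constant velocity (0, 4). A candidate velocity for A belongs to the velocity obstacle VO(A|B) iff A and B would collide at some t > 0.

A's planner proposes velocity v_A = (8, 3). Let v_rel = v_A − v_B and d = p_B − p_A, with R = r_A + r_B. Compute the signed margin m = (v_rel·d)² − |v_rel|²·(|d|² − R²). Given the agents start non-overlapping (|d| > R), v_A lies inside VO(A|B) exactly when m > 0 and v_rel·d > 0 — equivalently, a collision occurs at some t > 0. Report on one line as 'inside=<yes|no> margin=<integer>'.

d = (11, -4),  |d|² = 137;  R = 5+5 = 10,  c = 137−10² = 37
v_rel = (8, -1),  |v_rel|² = 65;  v_rel·d = (8)·(11) + (-1)·(-4) = 92
65·t² − 184·t + 37 = 0  ⇒  m = 92² − 65·37 = 6059
m = 6059 > 0,  v_rel·d = 92 > 0  ⇒  inside

inside=yes margin=6059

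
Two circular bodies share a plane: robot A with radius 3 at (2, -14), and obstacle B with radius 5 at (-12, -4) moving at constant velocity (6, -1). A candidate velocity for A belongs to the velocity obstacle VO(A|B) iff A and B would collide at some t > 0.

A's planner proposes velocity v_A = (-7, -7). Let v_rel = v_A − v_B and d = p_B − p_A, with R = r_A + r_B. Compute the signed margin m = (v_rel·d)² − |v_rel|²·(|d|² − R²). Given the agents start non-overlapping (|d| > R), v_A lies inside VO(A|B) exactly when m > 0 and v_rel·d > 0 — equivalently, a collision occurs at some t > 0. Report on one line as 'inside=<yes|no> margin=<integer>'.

d = (-14, 10),  |d|² = 296;  R = 3+5 = 8,  c = 296−8² = 232
v_rel = (-13, -6),  |v_rel|² = 205;  v_rel·d = (-13)·(-14) + (-6)·(10) = 122
205·t² − 244·t + 232 = 0  ⇒  m = 122² − 205·232 = -32676
m = -32676 < 0,  v_rel·d = 122 > 0  ⇒  outside

inside=no margin=-32676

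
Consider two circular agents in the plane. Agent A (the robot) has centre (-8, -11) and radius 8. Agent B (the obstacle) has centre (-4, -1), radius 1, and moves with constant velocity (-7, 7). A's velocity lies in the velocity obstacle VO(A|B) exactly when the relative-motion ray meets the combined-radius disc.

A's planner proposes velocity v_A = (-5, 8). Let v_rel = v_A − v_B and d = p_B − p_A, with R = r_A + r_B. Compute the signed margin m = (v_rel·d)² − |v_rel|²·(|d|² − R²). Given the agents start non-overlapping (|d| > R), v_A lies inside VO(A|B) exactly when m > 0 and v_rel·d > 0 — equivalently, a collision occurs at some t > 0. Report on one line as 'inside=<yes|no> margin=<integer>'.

d = (4, 10),  |d|² = 116;  R = 8+1 = 9,  c = 116−9² = 35
v_rel = (2, 1),  |v_rel|² = 5;  v_rel·d = (2)·(4) + (1)·(10) = 18
5·t² − 36·t + 35 = 0  ⇒  m = 18² − 5·35 = 149
m = 149 > 0,  v_rel·d = 18 > 0  ⇒  inside

inside=yes margin=149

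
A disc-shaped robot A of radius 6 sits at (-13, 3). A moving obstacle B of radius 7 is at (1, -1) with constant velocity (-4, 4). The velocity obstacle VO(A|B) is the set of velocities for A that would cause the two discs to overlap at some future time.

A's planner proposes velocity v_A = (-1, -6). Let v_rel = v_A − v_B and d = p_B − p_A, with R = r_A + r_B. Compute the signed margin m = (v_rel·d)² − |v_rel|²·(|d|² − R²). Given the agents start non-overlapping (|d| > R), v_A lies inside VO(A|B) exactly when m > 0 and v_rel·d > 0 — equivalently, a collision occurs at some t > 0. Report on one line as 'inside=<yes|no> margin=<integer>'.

d = (14, -4),  |d|² = 212;  R = 6+7 = 13,  c = 212−13² = 43
v_rel = (3, -10),  |v_rel|² = 109;  v_rel·d = (3)·(14) + (-10)·(-4) = 82
109·t² − 164·t + 43 = 0  ⇒  m = 82² − 109·43 = 2037
m = 2037 > 0,  v_rel·d = 82 > 0  ⇒  inside

inside=yes margin=2037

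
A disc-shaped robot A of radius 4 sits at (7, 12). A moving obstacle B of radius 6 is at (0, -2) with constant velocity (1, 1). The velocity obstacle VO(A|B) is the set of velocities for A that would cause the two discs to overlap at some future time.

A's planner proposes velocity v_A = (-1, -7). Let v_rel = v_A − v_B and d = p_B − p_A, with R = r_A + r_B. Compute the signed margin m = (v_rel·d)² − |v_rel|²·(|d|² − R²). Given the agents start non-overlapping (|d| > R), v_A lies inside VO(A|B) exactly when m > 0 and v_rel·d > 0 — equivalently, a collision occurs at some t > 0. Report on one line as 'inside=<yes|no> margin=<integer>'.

d = (-7, -14),  |d|² = 245;  R = 4+6 = 10,  c = 245−10² = 145
v_rel = (-2, -8),  |v_rel|² = 68;  v_rel·d = (-2)·(-7) + (-8)·(-14) = 126
68·t² − 252·t + 145 = 0  ⇒  m = 126² − 68·145 = 6016
m = 6016 > 0,  v_rel·d = 126 > 0  ⇒  inside

inside=yes margin=6016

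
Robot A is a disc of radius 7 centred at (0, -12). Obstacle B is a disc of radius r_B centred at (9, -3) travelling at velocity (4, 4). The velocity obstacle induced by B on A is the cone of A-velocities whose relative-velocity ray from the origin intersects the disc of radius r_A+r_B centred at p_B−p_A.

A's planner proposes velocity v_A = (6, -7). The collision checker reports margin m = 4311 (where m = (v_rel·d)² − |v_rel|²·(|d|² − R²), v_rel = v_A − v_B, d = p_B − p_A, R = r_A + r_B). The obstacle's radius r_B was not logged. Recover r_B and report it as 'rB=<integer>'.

m = 4311
d = (9, 9);  v_rel = (2, -11),  |v_rel|² = 125
v_rel×d = (2)·(9) − (-11)·(9) = 117
since m = R²·125 − 117²:  R² = (13689 + 4311) / 125 = 144
R = √144 = 12  ⇒  r_B = 12 − 7 = 5

rB=5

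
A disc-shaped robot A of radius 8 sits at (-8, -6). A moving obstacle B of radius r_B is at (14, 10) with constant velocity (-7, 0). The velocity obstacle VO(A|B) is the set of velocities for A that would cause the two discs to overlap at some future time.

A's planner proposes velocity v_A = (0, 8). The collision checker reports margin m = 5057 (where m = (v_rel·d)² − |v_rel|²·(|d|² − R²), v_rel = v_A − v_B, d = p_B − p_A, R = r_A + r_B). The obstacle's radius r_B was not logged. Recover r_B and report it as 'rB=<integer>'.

m = 5057
d = (22, 16);  v_rel = (7, 8),  |v_rel|² = 113
v_rel×d = (7)·(16) − (8)·(22) = -64
since m = R²·113 − (-64)²:  R² = (4096 + 5057) / 113 = 81
R = √81 = 9  ⇒  r_B = 9 − 8 = 1

rB=1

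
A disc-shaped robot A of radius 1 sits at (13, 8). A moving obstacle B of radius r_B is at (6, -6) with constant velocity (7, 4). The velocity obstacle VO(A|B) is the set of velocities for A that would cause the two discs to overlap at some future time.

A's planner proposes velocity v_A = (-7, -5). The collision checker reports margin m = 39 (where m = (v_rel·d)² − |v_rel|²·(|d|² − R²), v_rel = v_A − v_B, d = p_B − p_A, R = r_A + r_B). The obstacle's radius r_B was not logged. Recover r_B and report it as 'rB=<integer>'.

m = 39
d = (-7, -14);  v_rel = (-14, -9),  |v_rel|² = 277
v_rel×d = (-14)·(-14) − (-9)·(-7) = 133
since m = R²·277 − 133²:  R² = (17689 + 39) / 277 = 64
R = √64 = 8  ⇒  r_B = 8 − 1 = 7

rB=7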